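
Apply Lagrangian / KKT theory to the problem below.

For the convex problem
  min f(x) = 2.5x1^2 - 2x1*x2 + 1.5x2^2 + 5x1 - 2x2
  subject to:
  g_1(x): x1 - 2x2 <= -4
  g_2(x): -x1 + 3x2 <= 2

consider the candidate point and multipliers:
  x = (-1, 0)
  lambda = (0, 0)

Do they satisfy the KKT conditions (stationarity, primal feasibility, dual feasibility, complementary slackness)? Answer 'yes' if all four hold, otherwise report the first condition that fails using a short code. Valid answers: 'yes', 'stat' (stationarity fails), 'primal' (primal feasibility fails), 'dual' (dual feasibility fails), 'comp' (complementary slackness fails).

Gradient of f: grad f(x) = Q x + c = (0, 0)
Constraint values g_i(x) = a_i^T x - b_i:
  g_1((-1, 0)) = 3
  g_2((-1, 0)) = -1
Stationarity residual: grad f(x) + sum_i lambda_i a_i = (0, 0)
  -> stationarity OK
Primal feasibility (all g_i <= 0): FAILS
Dual feasibility (all lambda_i >= 0): OK
Complementary slackness (lambda_i * g_i(x) = 0 for all i): OK

Verdict: the first failing condition is primal_feasibility -> primal.

primal


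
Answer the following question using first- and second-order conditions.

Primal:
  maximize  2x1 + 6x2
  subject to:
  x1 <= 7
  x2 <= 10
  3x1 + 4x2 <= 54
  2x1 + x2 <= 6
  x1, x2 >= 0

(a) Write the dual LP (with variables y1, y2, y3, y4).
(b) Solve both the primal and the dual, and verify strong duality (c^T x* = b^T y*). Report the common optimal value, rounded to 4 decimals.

The standard primal-dual pair for 'max c^T x s.t. A x <= b, x >= 0' is:
  Dual:  min b^T y  s.t.  A^T y >= c,  y >= 0.

So the dual LP is:
  minimize  7y1 + 10y2 + 54y3 + 6y4
  subject to:
    y1 + 3y3 + 2y4 >= 2
    y2 + 4y3 + y4 >= 6
    y1, y2, y3, y4 >= 0

Solving the primal: x* = (0, 6).
  primal value c^T x* = 36.
Solving the dual: y* = (0, 0, 0, 6).
  dual value b^T y* = 36.
Strong duality: c^T x* = b^T y*. Confirmed.

36


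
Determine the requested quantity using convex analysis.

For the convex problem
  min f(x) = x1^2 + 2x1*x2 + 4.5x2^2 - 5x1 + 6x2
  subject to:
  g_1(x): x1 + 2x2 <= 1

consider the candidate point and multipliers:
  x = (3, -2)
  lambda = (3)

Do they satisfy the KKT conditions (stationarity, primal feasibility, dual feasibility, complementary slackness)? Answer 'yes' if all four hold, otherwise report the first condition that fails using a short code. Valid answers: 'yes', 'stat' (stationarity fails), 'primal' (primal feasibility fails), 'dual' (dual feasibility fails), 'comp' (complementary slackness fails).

Gradient of f: grad f(x) = Q x + c = (-3, -6)
Constraint values g_i(x) = a_i^T x - b_i:
  g_1((3, -2)) = -2
Stationarity residual: grad f(x) + sum_i lambda_i a_i = (0, 0)
  -> stationarity OK
Primal feasibility (all g_i <= 0): OK
Dual feasibility (all lambda_i >= 0): OK
Complementary slackness (lambda_i * g_i(x) = 0 for all i): FAILS

Verdict: the first failing condition is complementary_slackness -> comp.

comp


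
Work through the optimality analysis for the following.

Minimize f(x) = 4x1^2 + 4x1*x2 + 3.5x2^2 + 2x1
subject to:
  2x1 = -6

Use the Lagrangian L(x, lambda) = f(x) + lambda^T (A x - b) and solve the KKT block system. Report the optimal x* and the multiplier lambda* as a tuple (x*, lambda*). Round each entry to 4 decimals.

Form the Lagrangian:
  L(x, lambda) = (1/2) x^T Q x + c^T x + lambda^T (A x - b)
Stationarity (grad_x L = 0): Q x + c + A^T lambda = 0.
Primal feasibility: A x = b.

This gives the KKT block system:
  [ Q   A^T ] [ x     ]   [-c ]
  [ A    0  ] [ lambda ] = [ b ]

Solving the linear system:
  x*      = (-3, 1.7143)
  lambda* = (7.5714)
  f(x*)   = 19.7143

x* = (-3, 1.7143), lambda* = (7.5714)


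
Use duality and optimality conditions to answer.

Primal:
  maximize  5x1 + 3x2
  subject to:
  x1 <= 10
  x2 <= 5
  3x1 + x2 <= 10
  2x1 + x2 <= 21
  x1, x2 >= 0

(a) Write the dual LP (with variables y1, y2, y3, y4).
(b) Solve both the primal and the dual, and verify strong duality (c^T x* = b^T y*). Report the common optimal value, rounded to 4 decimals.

The standard primal-dual pair for 'max c^T x s.t. A x <= b, x >= 0' is:
  Dual:  min b^T y  s.t.  A^T y >= c,  y >= 0.

So the dual LP is:
  minimize  10y1 + 5y2 + 10y3 + 21y4
  subject to:
    y1 + 3y3 + 2y4 >= 5
    y2 + y3 + y4 >= 3
    y1, y2, y3, y4 >= 0

Solving the primal: x* = (1.6667, 5).
  primal value c^T x* = 23.3333.
Solving the dual: y* = (0, 1.3333, 1.6667, 0).
  dual value b^T y* = 23.3333.
Strong duality: c^T x* = b^T y*. Confirmed.

23.3333


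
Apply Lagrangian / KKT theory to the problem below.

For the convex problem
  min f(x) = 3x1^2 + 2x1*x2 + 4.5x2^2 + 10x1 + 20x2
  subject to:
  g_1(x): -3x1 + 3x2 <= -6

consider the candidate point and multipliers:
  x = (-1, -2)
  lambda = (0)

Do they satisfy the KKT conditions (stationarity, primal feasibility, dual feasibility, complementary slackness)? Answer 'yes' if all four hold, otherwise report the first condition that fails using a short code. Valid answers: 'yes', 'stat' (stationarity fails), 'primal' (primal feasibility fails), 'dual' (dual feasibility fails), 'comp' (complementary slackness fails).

Gradient of f: grad f(x) = Q x + c = (0, 0)
Constraint values g_i(x) = a_i^T x - b_i:
  g_1((-1, -2)) = 3
Stationarity residual: grad f(x) + sum_i lambda_i a_i = (0, 0)
  -> stationarity OK
Primal feasibility (all g_i <= 0): FAILS
Dual feasibility (all lambda_i >= 0): OK
Complementary slackness (lambda_i * g_i(x) = 0 for all i): OK

Verdict: the first failing condition is primal_feasibility -> primal.

primal


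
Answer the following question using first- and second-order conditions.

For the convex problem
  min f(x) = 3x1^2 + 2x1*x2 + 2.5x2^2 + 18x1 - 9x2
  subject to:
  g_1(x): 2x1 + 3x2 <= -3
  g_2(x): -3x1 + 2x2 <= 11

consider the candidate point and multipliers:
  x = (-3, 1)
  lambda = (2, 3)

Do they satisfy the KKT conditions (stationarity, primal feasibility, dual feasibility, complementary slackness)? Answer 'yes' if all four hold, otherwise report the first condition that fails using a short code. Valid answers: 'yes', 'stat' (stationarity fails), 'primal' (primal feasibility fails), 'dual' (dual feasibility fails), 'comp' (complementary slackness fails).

Gradient of f: grad f(x) = Q x + c = (2, -10)
Constraint values g_i(x) = a_i^T x - b_i:
  g_1((-3, 1)) = 0
  g_2((-3, 1)) = 0
Stationarity residual: grad f(x) + sum_i lambda_i a_i = (-3, 2)
  -> stationarity FAILS
Primal feasibility (all g_i <= 0): OK
Dual feasibility (all lambda_i >= 0): OK
Complementary slackness (lambda_i * g_i(x) = 0 for all i): OK

Verdict: the first failing condition is stationarity -> stat.

stat


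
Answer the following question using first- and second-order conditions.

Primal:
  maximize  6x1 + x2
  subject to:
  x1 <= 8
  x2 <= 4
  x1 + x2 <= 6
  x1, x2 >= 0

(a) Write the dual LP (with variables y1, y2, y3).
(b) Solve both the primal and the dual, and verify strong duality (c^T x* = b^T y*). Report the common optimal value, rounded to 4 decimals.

The standard primal-dual pair for 'max c^T x s.t. A x <= b, x >= 0' is:
  Dual:  min b^T y  s.t.  A^T y >= c,  y >= 0.

So the dual LP is:
  minimize  8y1 + 4y2 + 6y3
  subject to:
    y1 + y3 >= 6
    y2 + y3 >= 1
    y1, y2, y3 >= 0

Solving the primal: x* = (6, 0).
  primal value c^T x* = 36.
Solving the dual: y* = (0, 0, 6).
  dual value b^T y* = 36.
Strong duality: c^T x* = b^T y*. Confirmed.

36


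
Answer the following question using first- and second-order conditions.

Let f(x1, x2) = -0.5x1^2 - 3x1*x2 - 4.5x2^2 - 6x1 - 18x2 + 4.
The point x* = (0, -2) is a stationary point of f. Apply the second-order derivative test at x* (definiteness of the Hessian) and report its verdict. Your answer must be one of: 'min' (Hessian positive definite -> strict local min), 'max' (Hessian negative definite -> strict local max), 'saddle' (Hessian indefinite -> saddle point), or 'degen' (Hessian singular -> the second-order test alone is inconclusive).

Compute the Hessian H = grad^2 f:
  H = [[-1, -3], [-3, -9]]
Verify stationarity: grad f(x*) = H x* + g = (0, 0).
Eigenvalues of H: -10, 0.
H has a zero eigenvalue (singular; negative semidefinite but not definite), so H is neither positive definite, negative definite, nor indefinite. The second-order test alone is inconclusive -> degen.
(Indeed, f is constant along the null direction of H through x*, so x* is not a strict local extremum.)

degen


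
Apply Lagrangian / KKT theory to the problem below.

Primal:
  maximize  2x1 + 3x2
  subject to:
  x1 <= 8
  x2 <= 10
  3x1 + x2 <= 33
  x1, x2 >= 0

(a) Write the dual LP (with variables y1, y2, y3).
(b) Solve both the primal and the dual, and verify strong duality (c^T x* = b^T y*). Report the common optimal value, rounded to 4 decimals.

The standard primal-dual pair for 'max c^T x s.t. A x <= b, x >= 0' is:
  Dual:  min b^T y  s.t.  A^T y >= c,  y >= 0.

So the dual LP is:
  minimize  8y1 + 10y2 + 33y3
  subject to:
    y1 + 3y3 >= 2
    y2 + y3 >= 3
    y1, y2, y3 >= 0

Solving the primal: x* = (7.6667, 10).
  primal value c^T x* = 45.3333.
Solving the dual: y* = (0, 2.3333, 0.6667).
  dual value b^T y* = 45.3333.
Strong duality: c^T x* = b^T y*. Confirmed.

45.3333


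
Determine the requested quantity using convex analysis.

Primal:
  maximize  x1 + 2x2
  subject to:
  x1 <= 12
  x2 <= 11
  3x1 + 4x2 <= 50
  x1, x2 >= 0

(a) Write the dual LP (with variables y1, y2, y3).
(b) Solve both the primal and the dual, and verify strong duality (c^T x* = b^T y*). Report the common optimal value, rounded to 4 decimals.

The standard primal-dual pair for 'max c^T x s.t. A x <= b, x >= 0' is:
  Dual:  min b^T y  s.t.  A^T y >= c,  y >= 0.

So the dual LP is:
  minimize  12y1 + 11y2 + 50y3
  subject to:
    y1 + 3y3 >= 1
    y2 + 4y3 >= 2
    y1, y2, y3 >= 0

Solving the primal: x* = (2, 11).
  primal value c^T x* = 24.
Solving the dual: y* = (0, 0.6667, 0.3333).
  dual value b^T y* = 24.
Strong duality: c^T x* = b^T y*. Confirmed.

24


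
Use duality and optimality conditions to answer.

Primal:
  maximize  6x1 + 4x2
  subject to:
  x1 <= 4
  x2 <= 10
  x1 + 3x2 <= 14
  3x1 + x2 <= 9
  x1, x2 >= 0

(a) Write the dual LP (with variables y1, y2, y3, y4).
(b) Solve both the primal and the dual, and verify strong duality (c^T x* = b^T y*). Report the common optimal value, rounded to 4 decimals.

The standard primal-dual pair for 'max c^T x s.t. A x <= b, x >= 0' is:
  Dual:  min b^T y  s.t.  A^T y >= c,  y >= 0.

So the dual LP is:
  minimize  4y1 + 10y2 + 14y3 + 9y4
  subject to:
    y1 + y3 + 3y4 >= 6
    y2 + 3y3 + y4 >= 4
    y1, y2, y3, y4 >= 0

Solving the primal: x* = (1.625, 4.125).
  primal value c^T x* = 26.25.
Solving the dual: y* = (0, 0, 0.75, 1.75).
  dual value b^T y* = 26.25.
Strong duality: c^T x* = b^T y*. Confirmed.

26.25


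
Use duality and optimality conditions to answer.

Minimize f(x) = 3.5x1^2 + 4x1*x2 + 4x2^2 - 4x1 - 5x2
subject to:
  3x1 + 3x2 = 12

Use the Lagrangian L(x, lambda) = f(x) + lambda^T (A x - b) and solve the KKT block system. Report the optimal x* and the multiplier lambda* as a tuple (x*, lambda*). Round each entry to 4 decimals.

Form the Lagrangian:
  L(x, lambda) = (1/2) x^T Q x + c^T x + lambda^T (A x - b)
Stationarity (grad_x L = 0): Q x + c + A^T lambda = 0.
Primal feasibility: A x = b.

This gives the KKT block system:
  [ Q   A^T ] [ x     ]   [-c ]
  [ A    0  ] [ lambda ] = [ b ]

Solving the linear system:
  x*      = (2.1429, 1.8571)
  lambda* = (-6.1429)
  f(x*)   = 27.9286

x* = (2.1429, 1.8571), lambda* = (-6.1429)


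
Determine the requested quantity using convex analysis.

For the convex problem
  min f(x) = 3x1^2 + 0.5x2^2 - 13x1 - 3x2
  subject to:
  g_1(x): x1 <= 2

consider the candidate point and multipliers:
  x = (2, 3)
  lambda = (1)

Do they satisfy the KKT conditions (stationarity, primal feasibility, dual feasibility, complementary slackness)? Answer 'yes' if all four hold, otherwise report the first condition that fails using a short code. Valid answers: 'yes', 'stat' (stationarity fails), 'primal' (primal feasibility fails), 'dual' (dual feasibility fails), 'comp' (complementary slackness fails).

Gradient of f: grad f(x) = Q x + c = (-1, 0)
Constraint values g_i(x) = a_i^T x - b_i:
  g_1((2, 3)) = 0
Stationarity residual: grad f(x) + sum_i lambda_i a_i = (0, 0)
  -> stationarity OK
Primal feasibility (all g_i <= 0): OK
Dual feasibility (all lambda_i >= 0): OK
Complementary slackness (lambda_i * g_i(x) = 0 for all i): OK

Verdict: yes, KKT holds.

yes


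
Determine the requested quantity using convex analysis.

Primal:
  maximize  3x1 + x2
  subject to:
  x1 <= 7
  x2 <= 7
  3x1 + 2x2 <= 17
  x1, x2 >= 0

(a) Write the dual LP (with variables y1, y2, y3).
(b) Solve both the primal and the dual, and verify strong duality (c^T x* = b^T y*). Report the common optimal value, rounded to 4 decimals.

The standard primal-dual pair for 'max c^T x s.t. A x <= b, x >= 0' is:
  Dual:  min b^T y  s.t.  A^T y >= c,  y >= 0.

So the dual LP is:
  minimize  7y1 + 7y2 + 17y3
  subject to:
    y1 + 3y3 >= 3
    y2 + 2y3 >= 1
    y1, y2, y3 >= 0

Solving the primal: x* = (5.6667, 0).
  primal value c^T x* = 17.
Solving the dual: y* = (0, 0, 1).
  dual value b^T y* = 17.
Strong duality: c^T x* = b^T y*. Confirmed.

17


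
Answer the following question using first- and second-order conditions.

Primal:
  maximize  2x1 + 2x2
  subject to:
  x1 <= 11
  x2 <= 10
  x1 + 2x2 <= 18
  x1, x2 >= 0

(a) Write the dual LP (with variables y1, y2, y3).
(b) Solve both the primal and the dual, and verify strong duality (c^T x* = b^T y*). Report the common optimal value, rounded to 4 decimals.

The standard primal-dual pair for 'max c^T x s.t. A x <= b, x >= 0' is:
  Dual:  min b^T y  s.t.  A^T y >= c,  y >= 0.

So the dual LP is:
  minimize  11y1 + 10y2 + 18y3
  subject to:
    y1 + y3 >= 2
    y2 + 2y3 >= 2
    y1, y2, y3 >= 0

Solving the primal: x* = (11, 3.5).
  primal value c^T x* = 29.
Solving the dual: y* = (1, 0, 1).
  dual value b^T y* = 29.
Strong duality: c^T x* = b^T y*. Confirmed.

29


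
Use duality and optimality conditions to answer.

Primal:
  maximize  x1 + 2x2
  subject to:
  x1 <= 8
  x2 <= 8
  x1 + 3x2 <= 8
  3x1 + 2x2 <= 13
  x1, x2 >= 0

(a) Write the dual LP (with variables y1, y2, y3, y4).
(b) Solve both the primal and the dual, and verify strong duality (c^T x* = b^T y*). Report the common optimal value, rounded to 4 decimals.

The standard primal-dual pair for 'max c^T x s.t. A x <= b, x >= 0' is:
  Dual:  min b^T y  s.t.  A^T y >= c,  y >= 0.

So the dual LP is:
  minimize  8y1 + 8y2 + 8y3 + 13y4
  subject to:
    y1 + y3 + 3y4 >= 1
    y2 + 3y3 + 2y4 >= 2
    y1, y2, y3, y4 >= 0

Solving the primal: x* = (3.2857, 1.5714).
  primal value c^T x* = 6.4286.
Solving the dual: y* = (0, 0, 0.5714, 0.1429).
  dual value b^T y* = 6.4286.
Strong duality: c^T x* = b^T y*. Confirmed.

6.4286


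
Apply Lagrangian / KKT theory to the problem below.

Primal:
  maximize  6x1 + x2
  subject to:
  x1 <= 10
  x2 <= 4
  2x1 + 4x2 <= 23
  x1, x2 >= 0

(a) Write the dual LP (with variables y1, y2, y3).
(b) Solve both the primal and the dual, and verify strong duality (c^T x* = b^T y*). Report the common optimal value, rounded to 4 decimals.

The standard primal-dual pair for 'max c^T x s.t. A x <= b, x >= 0' is:
  Dual:  min b^T y  s.t.  A^T y >= c,  y >= 0.

So the dual LP is:
  minimize  10y1 + 4y2 + 23y3
  subject to:
    y1 + 2y3 >= 6
    y2 + 4y3 >= 1
    y1, y2, y3 >= 0

Solving the primal: x* = (10, 0.75).
  primal value c^T x* = 60.75.
Solving the dual: y* = (5.5, 0, 0.25).
  dual value b^T y* = 60.75.
Strong duality: c^T x* = b^T y*. Confirmed.

60.75


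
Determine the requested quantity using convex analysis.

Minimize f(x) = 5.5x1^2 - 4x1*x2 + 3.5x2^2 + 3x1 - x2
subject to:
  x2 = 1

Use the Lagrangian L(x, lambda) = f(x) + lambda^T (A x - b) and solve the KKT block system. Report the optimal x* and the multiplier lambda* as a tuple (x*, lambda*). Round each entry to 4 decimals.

Form the Lagrangian:
  L(x, lambda) = (1/2) x^T Q x + c^T x + lambda^T (A x - b)
Stationarity (grad_x L = 0): Q x + c + A^T lambda = 0.
Primal feasibility: A x = b.

This gives the KKT block system:
  [ Q   A^T ] [ x     ]   [-c ]
  [ A    0  ] [ lambda ] = [ b ]

Solving the linear system:
  x*      = (0.0909, 1)
  lambda* = (-5.6364)
  f(x*)   = 2.4545

x* = (0.0909, 1), lambda* = (-5.6364)


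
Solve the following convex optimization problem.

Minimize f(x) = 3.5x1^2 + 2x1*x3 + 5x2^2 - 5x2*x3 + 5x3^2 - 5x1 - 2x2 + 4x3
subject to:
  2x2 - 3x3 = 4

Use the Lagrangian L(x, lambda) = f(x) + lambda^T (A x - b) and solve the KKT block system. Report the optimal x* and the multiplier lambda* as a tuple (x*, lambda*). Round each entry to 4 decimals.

Form the Lagrangian:
  L(x, lambda) = (1/2) x^T Q x + c^T x + lambda^T (A x - b)
Stationarity (grad_x L = 0): Q x + c + A^T lambda = 0.
Primal feasibility: A x = b.

This gives the KKT block system:
  [ Q   A^T ] [ x     ]   [-c ]
  [ A    0  ] [ lambda ] = [ b ]

Solving the linear system:
  x*      = (1.0928, 0.0127, -1.3249)
  lambda* = (-2.3755)
  f(x*)   = -0.6435

x* = (1.0928, 0.0127, -1.3249), lambda* = (-2.3755)


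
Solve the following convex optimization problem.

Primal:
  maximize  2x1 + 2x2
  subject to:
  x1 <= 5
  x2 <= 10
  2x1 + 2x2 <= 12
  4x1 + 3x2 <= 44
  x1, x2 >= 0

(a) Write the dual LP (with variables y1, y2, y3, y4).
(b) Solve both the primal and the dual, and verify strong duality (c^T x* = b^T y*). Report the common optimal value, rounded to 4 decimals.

The standard primal-dual pair for 'max c^T x s.t. A x <= b, x >= 0' is:
  Dual:  min b^T y  s.t.  A^T y >= c,  y >= 0.

So the dual LP is:
  minimize  5y1 + 10y2 + 12y3 + 44y4
  subject to:
    y1 + 2y3 + 4y4 >= 2
    y2 + 2y3 + 3y4 >= 2
    y1, y2, y3, y4 >= 0

Solving the primal: x* = (0, 6).
  primal value c^T x* = 12.
Solving the dual: y* = (0, 0, 1, 0).
  dual value b^T y* = 12.
Strong duality: c^T x* = b^T y*. Confirmed.

12


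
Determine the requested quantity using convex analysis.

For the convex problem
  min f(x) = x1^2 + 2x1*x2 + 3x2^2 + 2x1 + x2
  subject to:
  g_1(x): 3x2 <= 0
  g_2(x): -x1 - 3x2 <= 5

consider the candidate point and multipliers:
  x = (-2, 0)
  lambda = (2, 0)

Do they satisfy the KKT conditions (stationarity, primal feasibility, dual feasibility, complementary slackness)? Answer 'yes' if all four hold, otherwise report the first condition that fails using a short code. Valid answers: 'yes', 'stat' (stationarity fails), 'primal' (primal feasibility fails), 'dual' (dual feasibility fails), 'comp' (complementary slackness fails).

Gradient of f: grad f(x) = Q x + c = (-2, -3)
Constraint values g_i(x) = a_i^T x - b_i:
  g_1((-2, 0)) = 0
  g_2((-2, 0)) = -3
Stationarity residual: grad f(x) + sum_i lambda_i a_i = (-2, 3)
  -> stationarity FAILS
Primal feasibility (all g_i <= 0): OK
Dual feasibility (all lambda_i >= 0): OK
Complementary slackness (lambda_i * g_i(x) = 0 for all i): OK

Verdict: the first failing condition is stationarity -> stat.

stat


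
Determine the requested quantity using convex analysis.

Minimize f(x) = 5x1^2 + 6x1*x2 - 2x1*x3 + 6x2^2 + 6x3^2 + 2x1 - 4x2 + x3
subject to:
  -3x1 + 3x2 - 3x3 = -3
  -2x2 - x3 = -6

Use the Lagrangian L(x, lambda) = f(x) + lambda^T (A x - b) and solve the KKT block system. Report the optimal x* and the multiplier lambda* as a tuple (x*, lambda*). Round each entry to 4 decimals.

Form the Lagrangian:
  L(x, lambda) = (1/2) x^T Q x + c^T x + lambda^T (A x - b)
Stationarity (grad_x L = 0): Q x + c + A^T lambda = 0.
Primal feasibility: A x = b.

This gives the KKT block system:
  [ Q   A^T ] [ x     ]   [-c ]
  [ A    0  ] [ lambda ] = [ b ]

Solving the linear system:
  x*      = (0.4286, 1.8095, 2.381)
  lambda* = (4.127, 16.3333)
  f(x*)   = 53.1905

x* = (0.4286, 1.8095, 2.381), lambda* = (4.127, 16.3333)


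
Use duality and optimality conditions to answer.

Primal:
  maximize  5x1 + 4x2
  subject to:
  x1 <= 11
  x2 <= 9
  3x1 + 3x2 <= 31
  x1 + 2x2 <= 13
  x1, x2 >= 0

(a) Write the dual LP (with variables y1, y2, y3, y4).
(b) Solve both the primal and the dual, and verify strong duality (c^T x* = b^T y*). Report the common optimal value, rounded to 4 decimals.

The standard primal-dual pair for 'max c^T x s.t. A x <= b, x >= 0' is:
  Dual:  min b^T y  s.t.  A^T y >= c,  y >= 0.

So the dual LP is:
  minimize  11y1 + 9y2 + 31y3 + 13y4
  subject to:
    y1 + 3y3 + y4 >= 5
    y2 + 3y3 + 2y4 >= 4
    y1, y2, y3, y4 >= 0

Solving the primal: x* = (10.3333, 0).
  primal value c^T x* = 51.6667.
Solving the dual: y* = (0, 0, 1.6667, 0).
  dual value b^T y* = 51.6667.
Strong duality: c^T x* = b^T y*. Confirmed.

51.6667


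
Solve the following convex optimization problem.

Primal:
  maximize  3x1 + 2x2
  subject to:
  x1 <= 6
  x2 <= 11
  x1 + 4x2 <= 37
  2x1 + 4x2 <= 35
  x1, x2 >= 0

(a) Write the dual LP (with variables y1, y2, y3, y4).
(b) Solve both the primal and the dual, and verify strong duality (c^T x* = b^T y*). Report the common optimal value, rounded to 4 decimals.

The standard primal-dual pair for 'max c^T x s.t. A x <= b, x >= 0' is:
  Dual:  min b^T y  s.t.  A^T y >= c,  y >= 0.

So the dual LP is:
  minimize  6y1 + 11y2 + 37y3 + 35y4
  subject to:
    y1 + y3 + 2y4 >= 3
    y2 + 4y3 + 4y4 >= 2
    y1, y2, y3, y4 >= 0

Solving the primal: x* = (6, 5.75).
  primal value c^T x* = 29.5.
Solving the dual: y* = (2, 0, 0, 0.5).
  dual value b^T y* = 29.5.
Strong duality: c^T x* = b^T y*. Confirmed.

29.5


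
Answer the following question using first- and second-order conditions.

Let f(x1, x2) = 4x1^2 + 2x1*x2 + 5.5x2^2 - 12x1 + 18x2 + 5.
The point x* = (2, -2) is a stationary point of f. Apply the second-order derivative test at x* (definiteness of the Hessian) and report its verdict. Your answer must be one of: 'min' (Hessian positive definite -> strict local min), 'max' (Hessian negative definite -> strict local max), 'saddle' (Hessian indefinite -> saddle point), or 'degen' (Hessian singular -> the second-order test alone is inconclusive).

Compute the Hessian H = grad^2 f:
  H = [[8, 2], [2, 11]]
Verify stationarity: grad f(x*) = H x* + g = (0, 0).
Eigenvalues of H: 7, 12.
Both eigenvalues > 0, so H is positive definite -> x* is a strict local min.

min


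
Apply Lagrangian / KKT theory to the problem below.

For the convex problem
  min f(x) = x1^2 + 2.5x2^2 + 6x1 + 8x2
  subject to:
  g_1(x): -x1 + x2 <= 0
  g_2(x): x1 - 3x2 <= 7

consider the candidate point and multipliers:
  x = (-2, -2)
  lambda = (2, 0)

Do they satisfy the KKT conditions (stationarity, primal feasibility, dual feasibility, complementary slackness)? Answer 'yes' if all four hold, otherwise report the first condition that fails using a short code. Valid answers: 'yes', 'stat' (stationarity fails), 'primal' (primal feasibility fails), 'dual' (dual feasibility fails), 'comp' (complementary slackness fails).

Gradient of f: grad f(x) = Q x + c = (2, -2)
Constraint values g_i(x) = a_i^T x - b_i:
  g_1((-2, -2)) = 0
  g_2((-2, -2)) = -3
Stationarity residual: grad f(x) + sum_i lambda_i a_i = (0, 0)
  -> stationarity OK
Primal feasibility (all g_i <= 0): OK
Dual feasibility (all lambda_i >= 0): OK
Complementary slackness (lambda_i * g_i(x) = 0 for all i): OK

Verdict: yes, KKT holds.

yes


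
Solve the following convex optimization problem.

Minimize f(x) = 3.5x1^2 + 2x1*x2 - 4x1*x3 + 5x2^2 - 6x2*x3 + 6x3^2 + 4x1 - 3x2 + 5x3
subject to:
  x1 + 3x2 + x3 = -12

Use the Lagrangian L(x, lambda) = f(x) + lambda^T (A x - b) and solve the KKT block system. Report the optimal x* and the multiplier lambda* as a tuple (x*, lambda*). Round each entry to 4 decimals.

Form the Lagrangian:
  L(x, lambda) = (1/2) x^T Q x + c^T x + lambda^T (A x - b)
Stationarity (grad_x L = 0): Q x + c + A^T lambda = 0.
Primal feasibility: A x = b.

This gives the KKT block system:
  [ Q   A^T ] [ x     ]   [-c ]
  [ A    0  ] [ lambda ] = [ b ]

Solving the linear system:
  x*      = (-2.1507, -2.3738, -2.728)
  lambda* = (4.8904)
  f(x*)   = 21.7818

x* = (-2.1507, -2.3738, -2.728), lambda* = (4.8904)


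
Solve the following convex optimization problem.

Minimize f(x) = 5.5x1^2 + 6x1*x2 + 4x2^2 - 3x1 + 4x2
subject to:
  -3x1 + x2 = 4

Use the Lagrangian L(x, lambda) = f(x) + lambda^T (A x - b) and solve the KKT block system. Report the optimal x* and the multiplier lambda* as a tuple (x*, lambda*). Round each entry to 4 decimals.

Form the Lagrangian:
  L(x, lambda) = (1/2) x^T Q x + c^T x + lambda^T (A x - b)
Stationarity (grad_x L = 0): Q x + c + A^T lambda = 0.
Primal feasibility: A x = b.

This gives the KKT block system:
  [ Q   A^T ] [ x     ]   [-c ]
  [ A    0  ] [ lambda ] = [ b ]

Solving the linear system:
  x*      = (-1.084, 0.7479)
  lambda* = (-3.479)
  f(x*)   = 10.0798

x* = (-1.084, 0.7479), lambda* = (-3.479)


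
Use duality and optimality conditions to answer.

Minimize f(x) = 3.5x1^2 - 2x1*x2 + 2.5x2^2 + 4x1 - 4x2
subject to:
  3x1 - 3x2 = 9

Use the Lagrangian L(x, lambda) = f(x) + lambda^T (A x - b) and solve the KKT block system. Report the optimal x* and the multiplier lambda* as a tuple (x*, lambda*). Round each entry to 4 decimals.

Form the Lagrangian:
  L(x, lambda) = (1/2) x^T Q x + c^T x + lambda^T (A x - b)
Stationarity (grad_x L = 0): Q x + c + A^T lambda = 0.
Primal feasibility: A x = b.

This gives the KKT block system:
  [ Q   A^T ] [ x     ]   [-c ]
  [ A    0  ] [ lambda ] = [ b ]

Solving the linear system:
  x*      = (1.125, -1.875)
  lambda* = (-5.2083)
  f(x*)   = 29.4375

x* = (1.125, -1.875), lambda* = (-5.2083)


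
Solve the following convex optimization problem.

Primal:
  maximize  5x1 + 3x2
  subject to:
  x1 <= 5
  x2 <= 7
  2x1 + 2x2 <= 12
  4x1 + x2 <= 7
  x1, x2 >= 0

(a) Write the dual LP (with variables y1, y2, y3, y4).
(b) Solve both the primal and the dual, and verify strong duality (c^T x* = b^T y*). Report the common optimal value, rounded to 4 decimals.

The standard primal-dual pair for 'max c^T x s.t. A x <= b, x >= 0' is:
  Dual:  min b^T y  s.t.  A^T y >= c,  y >= 0.

So the dual LP is:
  minimize  5y1 + 7y2 + 12y3 + 7y4
  subject to:
    y1 + 2y3 + 4y4 >= 5
    y2 + 2y3 + y4 >= 3
    y1, y2, y3, y4 >= 0

Solving the primal: x* = (0.3333, 5.6667).
  primal value c^T x* = 18.6667.
Solving the dual: y* = (0, 0, 1.1667, 0.6667).
  dual value b^T y* = 18.6667.
Strong duality: c^T x* = b^T y*. Confirmed.

18.6667


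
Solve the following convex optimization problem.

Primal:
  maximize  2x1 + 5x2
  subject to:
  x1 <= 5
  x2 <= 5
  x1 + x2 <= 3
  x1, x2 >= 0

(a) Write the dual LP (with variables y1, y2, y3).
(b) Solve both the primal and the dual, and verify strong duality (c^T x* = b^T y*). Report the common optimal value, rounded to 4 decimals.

The standard primal-dual pair for 'max c^T x s.t. A x <= b, x >= 0' is:
  Dual:  min b^T y  s.t.  A^T y >= c,  y >= 0.

So the dual LP is:
  minimize  5y1 + 5y2 + 3y3
  subject to:
    y1 + y3 >= 2
    y2 + y3 >= 5
    y1, y2, y3 >= 0

Solving the primal: x* = (0, 3).
  primal value c^T x* = 15.
Solving the dual: y* = (0, 0, 5).
  dual value b^T y* = 15.
Strong duality: c^T x* = b^T y*. Confirmed.

15


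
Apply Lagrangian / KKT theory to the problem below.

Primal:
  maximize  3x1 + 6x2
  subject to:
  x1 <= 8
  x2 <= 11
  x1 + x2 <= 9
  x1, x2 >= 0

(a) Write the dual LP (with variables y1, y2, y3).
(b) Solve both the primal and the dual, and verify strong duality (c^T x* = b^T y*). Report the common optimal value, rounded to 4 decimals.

The standard primal-dual pair for 'max c^T x s.t. A x <= b, x >= 0' is:
  Dual:  min b^T y  s.t.  A^T y >= c,  y >= 0.

So the dual LP is:
  minimize  8y1 + 11y2 + 9y3
  subject to:
    y1 + y3 >= 3
    y2 + y3 >= 6
    y1, y2, y3 >= 0

Solving the primal: x* = (0, 9).
  primal value c^T x* = 54.
Solving the dual: y* = (0, 0, 6).
  dual value b^T y* = 54.
Strong duality: c^T x* = b^T y*. Confirmed.

54


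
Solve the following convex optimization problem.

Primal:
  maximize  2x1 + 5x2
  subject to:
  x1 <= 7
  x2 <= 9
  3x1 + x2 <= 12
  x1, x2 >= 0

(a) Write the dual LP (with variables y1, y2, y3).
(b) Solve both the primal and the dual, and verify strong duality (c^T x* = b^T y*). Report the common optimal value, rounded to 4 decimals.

The standard primal-dual pair for 'max c^T x s.t. A x <= b, x >= 0' is:
  Dual:  min b^T y  s.t.  A^T y >= c,  y >= 0.

So the dual LP is:
  minimize  7y1 + 9y2 + 12y3
  subject to:
    y1 + 3y3 >= 2
    y2 + y3 >= 5
    y1, y2, y3 >= 0

Solving the primal: x* = (1, 9).
  primal value c^T x* = 47.
Solving the dual: y* = (0, 4.3333, 0.6667).
  dual value b^T y* = 47.
Strong duality: c^T x* = b^T y*. Confirmed.

47


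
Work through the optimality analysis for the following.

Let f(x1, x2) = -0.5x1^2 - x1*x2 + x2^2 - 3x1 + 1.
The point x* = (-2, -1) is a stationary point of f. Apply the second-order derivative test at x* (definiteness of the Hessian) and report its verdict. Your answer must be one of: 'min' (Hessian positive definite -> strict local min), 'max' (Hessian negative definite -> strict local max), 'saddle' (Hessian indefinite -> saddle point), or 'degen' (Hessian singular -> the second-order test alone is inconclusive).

Compute the Hessian H = grad^2 f:
  H = [[-1, -1], [-1, 2]]
Verify stationarity: grad f(x*) = H x* + g = (0, 0).
Eigenvalues of H: -1.3028, 2.3028.
Eigenvalues have mixed signs, so H is indefinite -> x* is a saddle point.

saddle


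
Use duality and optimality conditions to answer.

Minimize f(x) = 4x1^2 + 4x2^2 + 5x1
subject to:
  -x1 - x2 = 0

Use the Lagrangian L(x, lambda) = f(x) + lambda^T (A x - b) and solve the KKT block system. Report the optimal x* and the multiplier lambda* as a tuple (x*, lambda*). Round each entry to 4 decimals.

Form the Lagrangian:
  L(x, lambda) = (1/2) x^T Q x + c^T x + lambda^T (A x - b)
Stationarity (grad_x L = 0): Q x + c + A^T lambda = 0.
Primal feasibility: A x = b.

This gives the KKT block system:
  [ Q   A^T ] [ x     ]   [-c ]
  [ A    0  ] [ lambda ] = [ b ]

Solving the linear system:
  x*      = (-0.3125, 0.3125)
  lambda* = (2.5)
  f(x*)   = -0.7812

x* = (-0.3125, 0.3125), lambda* = (2.5)


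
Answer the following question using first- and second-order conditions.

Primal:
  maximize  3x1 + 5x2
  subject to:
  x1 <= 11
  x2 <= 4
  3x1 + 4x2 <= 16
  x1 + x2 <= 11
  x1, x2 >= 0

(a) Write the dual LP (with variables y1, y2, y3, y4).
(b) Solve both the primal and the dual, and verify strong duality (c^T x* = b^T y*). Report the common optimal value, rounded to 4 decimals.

The standard primal-dual pair for 'max c^T x s.t. A x <= b, x >= 0' is:
  Dual:  min b^T y  s.t.  A^T y >= c,  y >= 0.

So the dual LP is:
  minimize  11y1 + 4y2 + 16y3 + 11y4
  subject to:
    y1 + 3y3 + y4 >= 3
    y2 + 4y3 + y4 >= 5
    y1, y2, y3, y4 >= 0

Solving the primal: x* = (0, 4).
  primal value c^T x* = 20.
Solving the dual: y* = (0, 1, 1, 0).
  dual value b^T y* = 20.
Strong duality: c^T x* = b^T y*. Confirmed.

20


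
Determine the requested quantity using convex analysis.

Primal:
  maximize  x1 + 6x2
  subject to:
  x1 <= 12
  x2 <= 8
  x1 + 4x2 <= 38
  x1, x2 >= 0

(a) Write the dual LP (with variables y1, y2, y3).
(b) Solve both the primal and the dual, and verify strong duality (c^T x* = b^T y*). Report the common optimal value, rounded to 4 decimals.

The standard primal-dual pair for 'max c^T x s.t. A x <= b, x >= 0' is:
  Dual:  min b^T y  s.t.  A^T y >= c,  y >= 0.

So the dual LP is:
  minimize  12y1 + 8y2 + 38y3
  subject to:
    y1 + y3 >= 1
    y2 + 4y3 >= 6
    y1, y2, y3 >= 0

Solving the primal: x* = (6, 8).
  primal value c^T x* = 54.
Solving the dual: y* = (0, 2, 1).
  dual value b^T y* = 54.
Strong duality: c^T x* = b^T y*. Confirmed.

54


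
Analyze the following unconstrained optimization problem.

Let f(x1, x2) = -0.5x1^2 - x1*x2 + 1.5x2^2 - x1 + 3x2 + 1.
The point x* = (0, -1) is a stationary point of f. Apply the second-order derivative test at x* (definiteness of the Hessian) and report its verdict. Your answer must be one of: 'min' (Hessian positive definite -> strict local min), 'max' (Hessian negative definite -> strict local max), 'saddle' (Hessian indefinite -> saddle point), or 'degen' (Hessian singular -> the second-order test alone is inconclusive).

Compute the Hessian H = grad^2 f:
  H = [[-1, -1], [-1, 3]]
Verify stationarity: grad f(x*) = H x* + g = (0, 0).
Eigenvalues of H: -1.2361, 3.2361.
Eigenvalues have mixed signs, so H is indefinite -> x* is a saddle point.

saddle


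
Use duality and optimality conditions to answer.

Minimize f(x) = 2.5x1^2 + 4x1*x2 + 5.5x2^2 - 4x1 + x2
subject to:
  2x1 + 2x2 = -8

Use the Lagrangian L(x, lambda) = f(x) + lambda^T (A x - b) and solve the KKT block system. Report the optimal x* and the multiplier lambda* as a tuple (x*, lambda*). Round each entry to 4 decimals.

Form the Lagrangian:
  L(x, lambda) = (1/2) x^T Q x + c^T x + lambda^T (A x - b)
Stationarity (grad_x L = 0): Q x + c + A^T lambda = 0.
Primal feasibility: A x = b.

This gives the KKT block system:
  [ Q   A^T ] [ x     ]   [-c ]
  [ A    0  ] [ lambda ] = [ b ]

Solving the linear system:
  x*      = (-2.875, -1.125)
  lambda* = (11.4375)
  f(x*)   = 50.9375

x* = (-2.875, -1.125), lambda* = (11.4375)


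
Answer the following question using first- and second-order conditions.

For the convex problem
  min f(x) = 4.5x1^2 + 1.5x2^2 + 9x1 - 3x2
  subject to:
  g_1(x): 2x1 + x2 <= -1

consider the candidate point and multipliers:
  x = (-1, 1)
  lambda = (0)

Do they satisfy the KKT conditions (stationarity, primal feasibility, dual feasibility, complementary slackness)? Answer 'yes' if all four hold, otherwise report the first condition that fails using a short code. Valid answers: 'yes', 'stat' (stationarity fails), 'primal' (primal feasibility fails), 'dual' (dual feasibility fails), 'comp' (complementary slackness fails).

Gradient of f: grad f(x) = Q x + c = (0, 0)
Constraint values g_i(x) = a_i^T x - b_i:
  g_1((-1, 1)) = 0
Stationarity residual: grad f(x) + sum_i lambda_i a_i = (0, 0)
  -> stationarity OK
Primal feasibility (all g_i <= 0): OK
Dual feasibility (all lambda_i >= 0): OK
Complementary slackness (lambda_i * g_i(x) = 0 for all i): OK

Verdict: yes, KKT holds.

yes


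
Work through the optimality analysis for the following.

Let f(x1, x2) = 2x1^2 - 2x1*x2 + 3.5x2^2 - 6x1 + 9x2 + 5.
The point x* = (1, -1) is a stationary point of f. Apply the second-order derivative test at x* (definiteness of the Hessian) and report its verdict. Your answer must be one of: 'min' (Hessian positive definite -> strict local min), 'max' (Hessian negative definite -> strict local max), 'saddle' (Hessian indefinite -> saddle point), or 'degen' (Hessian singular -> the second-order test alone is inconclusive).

Compute the Hessian H = grad^2 f:
  H = [[4, -2], [-2, 7]]
Verify stationarity: grad f(x*) = H x* + g = (0, 0).
Eigenvalues of H: 3, 8.
Both eigenvalues > 0, so H is positive definite -> x* is a strict local min.

min


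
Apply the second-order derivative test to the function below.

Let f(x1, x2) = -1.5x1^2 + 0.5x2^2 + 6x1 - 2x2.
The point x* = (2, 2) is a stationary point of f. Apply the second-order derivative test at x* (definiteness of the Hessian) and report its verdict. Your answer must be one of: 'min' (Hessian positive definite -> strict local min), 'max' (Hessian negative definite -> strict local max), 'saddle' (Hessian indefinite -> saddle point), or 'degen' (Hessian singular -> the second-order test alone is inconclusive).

Compute the Hessian H = grad^2 f:
  H = [[-3, 0], [0, 1]]
Verify stationarity: grad f(x*) = H x* + g = (0, 0).
Eigenvalues of H: -3, 1.
Eigenvalues have mixed signs, so H is indefinite -> x* is a saddle point.

saddle


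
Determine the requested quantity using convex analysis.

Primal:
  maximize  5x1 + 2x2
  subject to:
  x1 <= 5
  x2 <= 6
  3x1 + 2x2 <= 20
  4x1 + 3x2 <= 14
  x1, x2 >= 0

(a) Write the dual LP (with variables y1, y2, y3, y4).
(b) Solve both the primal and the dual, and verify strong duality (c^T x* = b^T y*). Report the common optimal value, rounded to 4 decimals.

The standard primal-dual pair for 'max c^T x s.t. A x <= b, x >= 0' is:
  Dual:  min b^T y  s.t.  A^T y >= c,  y >= 0.

So the dual LP is:
  minimize  5y1 + 6y2 + 20y3 + 14y4
  subject to:
    y1 + 3y3 + 4y4 >= 5
    y2 + 2y3 + 3y4 >= 2
    y1, y2, y3, y4 >= 0

Solving the primal: x* = (3.5, 0).
  primal value c^T x* = 17.5.
Solving the dual: y* = (0, 0, 0, 1.25).
  dual value b^T y* = 17.5.
Strong duality: c^T x* = b^T y*. Confirmed.

17.5


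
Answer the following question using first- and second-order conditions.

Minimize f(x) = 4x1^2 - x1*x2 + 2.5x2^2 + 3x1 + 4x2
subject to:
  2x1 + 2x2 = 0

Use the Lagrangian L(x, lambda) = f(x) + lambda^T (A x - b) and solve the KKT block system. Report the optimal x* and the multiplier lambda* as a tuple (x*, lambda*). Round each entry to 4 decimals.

Form the Lagrangian:
  L(x, lambda) = (1/2) x^T Q x + c^T x + lambda^T (A x - b)
Stationarity (grad_x L = 0): Q x + c + A^T lambda = 0.
Primal feasibility: A x = b.

This gives the KKT block system:
  [ Q   A^T ] [ x     ]   [-c ]
  [ A    0  ] [ lambda ] = [ b ]

Solving the linear system:
  x*      = (0.0667, -0.0667)
  lambda* = (-1.8)
  f(x*)   = -0.0333

x* = (0.0667, -0.0667), lambda* = (-1.8)


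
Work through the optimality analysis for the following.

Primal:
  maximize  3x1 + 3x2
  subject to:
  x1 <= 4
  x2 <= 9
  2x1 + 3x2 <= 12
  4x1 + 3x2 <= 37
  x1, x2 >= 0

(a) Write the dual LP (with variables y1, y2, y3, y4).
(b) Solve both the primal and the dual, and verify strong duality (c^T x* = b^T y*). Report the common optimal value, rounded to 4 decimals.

The standard primal-dual pair for 'max c^T x s.t. A x <= b, x >= 0' is:
  Dual:  min b^T y  s.t.  A^T y >= c,  y >= 0.

So the dual LP is:
  minimize  4y1 + 9y2 + 12y3 + 37y4
  subject to:
    y1 + 2y3 + 4y4 >= 3
    y2 + 3y3 + 3y4 >= 3
    y1, y2, y3, y4 >= 0

Solving the primal: x* = (4, 1.3333).
  primal value c^T x* = 16.
Solving the dual: y* = (1, 0, 1, 0).
  dual value b^T y* = 16.
Strong duality: c^T x* = b^T y*. Confirmed.

16


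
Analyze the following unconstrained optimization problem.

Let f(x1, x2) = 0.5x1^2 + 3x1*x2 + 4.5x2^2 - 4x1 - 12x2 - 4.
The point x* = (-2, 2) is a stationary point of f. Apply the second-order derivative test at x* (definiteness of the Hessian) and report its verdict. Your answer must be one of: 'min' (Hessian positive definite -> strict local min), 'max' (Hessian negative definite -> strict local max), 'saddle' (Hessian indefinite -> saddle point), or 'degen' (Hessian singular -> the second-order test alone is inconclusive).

Compute the Hessian H = grad^2 f:
  H = [[1, 3], [3, 9]]
Verify stationarity: grad f(x*) = H x* + g = (0, 0).
Eigenvalues of H: 0, 10.
H has a zero eigenvalue (singular; positive semidefinite but not definite), so H is neither positive definite, negative definite, nor indefinite. The second-order test alone is inconclusive -> degen.
(Indeed, f is constant along the null direction of H through x*, so x* is not a strict local extremum.)

degen


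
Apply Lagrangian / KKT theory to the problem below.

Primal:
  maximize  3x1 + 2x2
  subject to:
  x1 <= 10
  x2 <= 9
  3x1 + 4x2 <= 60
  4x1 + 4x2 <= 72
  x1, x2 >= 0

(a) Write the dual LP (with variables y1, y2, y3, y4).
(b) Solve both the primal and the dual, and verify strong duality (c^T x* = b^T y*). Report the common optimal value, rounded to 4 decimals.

The standard primal-dual pair for 'max c^T x s.t. A x <= b, x >= 0' is:
  Dual:  min b^T y  s.t.  A^T y >= c,  y >= 0.

So the dual LP is:
  minimize  10y1 + 9y2 + 60y3 + 72y4
  subject to:
    y1 + 3y3 + 4y4 >= 3
    y2 + 4y3 + 4y4 >= 2
    y1, y2, y3, y4 >= 0

Solving the primal: x* = (10, 7.5).
  primal value c^T x* = 45.
Solving the dual: y* = (1.5, 0, 0.5, 0).
  dual value b^T y* = 45.
Strong duality: c^T x* = b^T y*. Confirmed.

45


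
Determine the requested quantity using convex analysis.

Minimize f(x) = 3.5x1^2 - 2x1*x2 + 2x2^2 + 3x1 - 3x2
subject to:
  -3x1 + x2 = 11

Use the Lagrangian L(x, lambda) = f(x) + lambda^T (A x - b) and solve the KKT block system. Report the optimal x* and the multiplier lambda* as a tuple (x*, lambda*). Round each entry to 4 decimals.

Form the Lagrangian:
  L(x, lambda) = (1/2) x^T Q x + c^T x + lambda^T (A x - b)
Stationarity (grad_x L = 0): Q x + c + A^T lambda = 0.
Primal feasibility: A x = b.

This gives the KKT block system:
  [ Q   A^T ] [ x     ]   [-c ]
  [ A    0  ] [ lambda ] = [ b ]

Solving the linear system:
  x*      = (-3.3548, 0.9355)
  lambda* = (-7.4516)
  f(x*)   = 34.5484

x* = (-3.3548, 0.9355), lambda* = (-7.4516)
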